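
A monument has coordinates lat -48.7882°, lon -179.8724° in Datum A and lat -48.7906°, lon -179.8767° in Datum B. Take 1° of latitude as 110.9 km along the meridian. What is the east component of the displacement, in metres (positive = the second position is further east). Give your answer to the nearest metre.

Δφ = -48.7906° − -48.7882° = -0.0024°; Δλ = -179.8767° − -179.8724° = -0.0043°.
ΔN = Δφ × 110900 = -266.2 m; ΔE = Δλ × 110900 × cos(-48.7882°) = -0.0043 × 110900 × 0.658844 = -314.2 m.

ΔE = -314 m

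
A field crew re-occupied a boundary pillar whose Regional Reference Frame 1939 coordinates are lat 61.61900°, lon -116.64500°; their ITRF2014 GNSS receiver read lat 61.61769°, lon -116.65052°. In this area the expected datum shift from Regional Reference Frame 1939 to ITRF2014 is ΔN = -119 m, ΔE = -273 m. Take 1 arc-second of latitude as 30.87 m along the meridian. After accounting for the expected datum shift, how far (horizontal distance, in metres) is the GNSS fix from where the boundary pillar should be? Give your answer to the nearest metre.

32 m

Observed coordinate differences: Δφ = -0.00131°, Δλ = -0.00552°.
Converting to metres (1° lat = 111132 m, cos φ = 0.475332): observed ΔN = -145.6 m, observed ΔE = -291.6 m.
Subtracting the expected shift leaves a residual of -145.6 − (-119) = -26.6 m north and -291.6 − (-273) = -18.6 m east.
Residual distance = √((-26.6)² + (-18.6)²) = 32.4 m.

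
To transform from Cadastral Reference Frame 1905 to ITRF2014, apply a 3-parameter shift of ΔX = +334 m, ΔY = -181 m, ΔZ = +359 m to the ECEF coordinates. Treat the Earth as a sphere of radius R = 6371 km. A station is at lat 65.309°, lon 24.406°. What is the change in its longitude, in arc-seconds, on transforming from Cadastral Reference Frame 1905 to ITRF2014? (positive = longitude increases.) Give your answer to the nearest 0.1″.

sin φ = 0.908574, cos φ = 0.417724, sin λ = 0.413200, cos λ = 0.910640.
East component: ΔE = −sin λ·ΔX + cos λ·ΔY = −(0.413200)(334) + (0.910640)(-181) = -302.83 m.
1° of latitude spans πR/180 = 111195 m; at latitude φ, 1° of longitude spans that × cos φ = 46448.8 m, so Δλ = -302.83 / 46448.8 × 3600 = -23.471″.

Δλ = -23.5″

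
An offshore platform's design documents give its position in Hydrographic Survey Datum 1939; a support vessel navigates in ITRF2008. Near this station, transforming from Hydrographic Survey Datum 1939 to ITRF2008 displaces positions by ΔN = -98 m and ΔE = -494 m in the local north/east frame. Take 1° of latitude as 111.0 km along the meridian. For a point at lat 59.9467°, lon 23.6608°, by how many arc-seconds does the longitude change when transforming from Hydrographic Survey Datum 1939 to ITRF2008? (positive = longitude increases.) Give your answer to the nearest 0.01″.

At latitude 59.9467°, cos φ = 0.500805.
1° of longitude at this latitude = 111.0 × cos φ = 55.59 km, so Δλ = -494.0 / 55589.4 = -0.0088866° = -31.992″.

Δλ = -31.99″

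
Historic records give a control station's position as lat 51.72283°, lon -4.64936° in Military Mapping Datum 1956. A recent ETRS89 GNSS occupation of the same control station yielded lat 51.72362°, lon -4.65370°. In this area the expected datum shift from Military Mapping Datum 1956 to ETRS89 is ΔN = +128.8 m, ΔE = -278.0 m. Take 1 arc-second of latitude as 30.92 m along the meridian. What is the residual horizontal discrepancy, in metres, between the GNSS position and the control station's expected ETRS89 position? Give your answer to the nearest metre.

46 m

Observed coordinate differences: Δφ = +0.00079°, Δλ = -0.00434°.
Converting to metres (1° lat = 111312 m, cos φ = 0.619466): observed ΔN = 87.9 m, observed ΔE = -299.3 m.
Subtracting the expected shift leaves a residual of 87.9 − (128.8) = -40.9 m north and -299.3 − (-278.0) = -21.3 m east.
Residual distance = √((-40.9)² + (-21.3)²) = 46.1 m.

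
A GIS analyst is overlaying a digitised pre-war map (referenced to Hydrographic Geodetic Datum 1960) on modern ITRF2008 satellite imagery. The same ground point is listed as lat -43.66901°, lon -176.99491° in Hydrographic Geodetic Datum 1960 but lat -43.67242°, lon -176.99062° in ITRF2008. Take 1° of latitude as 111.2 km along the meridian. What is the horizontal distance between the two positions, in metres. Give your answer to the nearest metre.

Δφ = -43.67242° − -43.66901° = -0.00341°; Δλ = -176.99062° − -176.99491° = +0.00429°.
ΔN = Δφ × 111200 = -379.2 m; ΔE = Δλ × 111200 × cos(-43.66901°) = +0.00429 × 111200 × 0.723341 = 345.1 m.
Distance = √(ΔE² + ΔN²) = √(345.1² + (-379.2)²) = 512.7 m.

513 m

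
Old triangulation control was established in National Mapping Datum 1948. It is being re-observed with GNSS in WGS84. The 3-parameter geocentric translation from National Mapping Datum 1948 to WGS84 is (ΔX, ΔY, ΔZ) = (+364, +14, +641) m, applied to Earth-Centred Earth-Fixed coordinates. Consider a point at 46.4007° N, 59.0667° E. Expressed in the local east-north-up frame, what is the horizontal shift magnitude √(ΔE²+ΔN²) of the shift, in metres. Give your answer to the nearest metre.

The local east axis at (φ, λ) is (−sin λ, cos λ, 0), so ΔE = −sin(59.0667°)·364 + cos(59.0667°)·14 = -305.03 m.
The local north axis is (−sin φ cos λ, −sin φ sin λ, cos φ), giving ΔN = -135.502 − 8.696 + 442.040 = 297.84 m.
Horizontal magnitude = √(ΔE² + ΔN²) = √((-305.03)² + 297.84²) = 426.33 m.

426 m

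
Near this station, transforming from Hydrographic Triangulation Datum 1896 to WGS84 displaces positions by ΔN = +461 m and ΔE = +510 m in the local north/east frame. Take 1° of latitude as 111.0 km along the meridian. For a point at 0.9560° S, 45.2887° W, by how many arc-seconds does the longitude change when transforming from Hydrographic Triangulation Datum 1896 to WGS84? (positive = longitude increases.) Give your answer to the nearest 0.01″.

Δλ = 16.54″

At latitude -0.9560°, cos φ = 0.999861.
1° of longitude at this latitude = 111.0 × cos φ = 110.98 km, so Δλ = 510.0 / 110984.5 = 0.0045952° = 16.543″.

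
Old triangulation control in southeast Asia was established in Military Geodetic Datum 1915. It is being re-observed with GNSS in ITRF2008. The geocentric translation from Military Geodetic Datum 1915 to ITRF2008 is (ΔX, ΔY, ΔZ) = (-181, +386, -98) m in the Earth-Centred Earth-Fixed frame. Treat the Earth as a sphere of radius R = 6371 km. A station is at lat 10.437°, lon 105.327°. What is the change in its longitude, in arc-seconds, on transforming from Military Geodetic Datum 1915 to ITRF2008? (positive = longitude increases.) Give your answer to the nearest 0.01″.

sin φ = 0.181154, cos φ = 0.983455, sin λ = 0.964433, cos λ = -0.264328.
East component: ΔE = −sin λ·ΔX + cos λ·ΔY = −(0.964433)(-181) + (-0.264328)(386) = 72.53 m.
1° of latitude spans πR/180 = 111195 m; at latitude φ, 1° of longitude spans that × cos φ = 109355.2 m, so Δλ = 72.53 / 109355.2 × 3600 = 2.388″.

Δλ = 2.39″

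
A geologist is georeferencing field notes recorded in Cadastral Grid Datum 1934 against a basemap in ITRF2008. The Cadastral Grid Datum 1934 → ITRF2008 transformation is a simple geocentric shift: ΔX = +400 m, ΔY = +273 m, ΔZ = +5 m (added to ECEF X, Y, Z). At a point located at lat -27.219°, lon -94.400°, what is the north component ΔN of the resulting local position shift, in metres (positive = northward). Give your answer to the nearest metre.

ΔN = -134 m

At φ = -27.219°, λ = -94.400°: sin φ = -0.457393, cos φ = 0.889265, sin λ = -0.997053, cos λ = -0.076719.
ΔN = −sin φ cos λ·ΔX − sin φ sin λ·ΔY + cos φ·ΔZ = −(-0.457393)(-0.076719)(400) − (-0.457393)(-0.997053)(273) + (0.889265)(5) = -134.09 m.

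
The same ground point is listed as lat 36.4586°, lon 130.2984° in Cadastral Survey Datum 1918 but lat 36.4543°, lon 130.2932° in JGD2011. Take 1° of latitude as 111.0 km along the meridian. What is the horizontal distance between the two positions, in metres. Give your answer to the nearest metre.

666 m

Δφ = 36.4543° − 36.4586° = -0.0043°; Δλ = 130.2932° − 130.2984° = -0.0052°.
ΔN = Δφ × 111000 = -477.3 m; ΔE = Δλ × 111000 × cos(36.4586°) = -0.0052 × 111000 × 0.804286 = -464.2 m.
Distance = √(ΔE² + ΔN²) = √((-464.2)² + (-477.3)²) = 665.8 m.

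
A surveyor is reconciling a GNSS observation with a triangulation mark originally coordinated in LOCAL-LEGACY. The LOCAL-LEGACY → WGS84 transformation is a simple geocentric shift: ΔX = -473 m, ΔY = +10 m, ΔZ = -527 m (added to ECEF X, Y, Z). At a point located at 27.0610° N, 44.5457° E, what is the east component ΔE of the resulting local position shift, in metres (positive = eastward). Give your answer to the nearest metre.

ΔE = 339 m

The local east axis at (φ, λ) is (−sin λ, cos λ, 0), so ΔE = −sin(44.5457°)·(-473) + cos(44.5457°)·10 = 338.93 m.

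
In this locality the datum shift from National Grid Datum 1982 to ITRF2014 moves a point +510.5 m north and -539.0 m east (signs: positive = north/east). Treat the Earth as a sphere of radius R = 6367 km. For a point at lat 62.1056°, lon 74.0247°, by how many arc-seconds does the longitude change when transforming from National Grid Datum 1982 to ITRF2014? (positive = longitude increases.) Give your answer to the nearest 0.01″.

Δλ = -37.32″

At latitude 62.1056°, cos φ = 0.467843.
One radian of longitude at latitude φ spans R cos φ, so Δλ = ΔE / (R cos φ) = -539.0 / (6367000 × 0.467843) = -1.8095e-04 rad = -37.323″.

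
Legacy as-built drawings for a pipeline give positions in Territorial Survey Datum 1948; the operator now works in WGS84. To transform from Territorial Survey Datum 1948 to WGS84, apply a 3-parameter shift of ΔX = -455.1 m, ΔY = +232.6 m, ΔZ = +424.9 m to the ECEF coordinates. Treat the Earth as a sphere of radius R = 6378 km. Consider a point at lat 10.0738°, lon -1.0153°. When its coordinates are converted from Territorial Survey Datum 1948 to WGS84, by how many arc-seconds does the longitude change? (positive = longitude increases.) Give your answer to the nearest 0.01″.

Δλ = 7.37″

sin φ = 0.174917, cos φ = 0.984583, sin λ = -0.017719, cos λ = 0.999843.
East component: ΔE = −sin λ·ΔX + cos λ·ΔY = −(-0.017719)(-455.1) + (0.999843)(232.6) = 224.50 m.
1° of latitude spans πR/180 = 111317 m; at latitude φ, 1° of longitude spans that × cos φ = 109601.0 m, so Δλ = 224.50 / 109601.0 × 3600 = 7.374″.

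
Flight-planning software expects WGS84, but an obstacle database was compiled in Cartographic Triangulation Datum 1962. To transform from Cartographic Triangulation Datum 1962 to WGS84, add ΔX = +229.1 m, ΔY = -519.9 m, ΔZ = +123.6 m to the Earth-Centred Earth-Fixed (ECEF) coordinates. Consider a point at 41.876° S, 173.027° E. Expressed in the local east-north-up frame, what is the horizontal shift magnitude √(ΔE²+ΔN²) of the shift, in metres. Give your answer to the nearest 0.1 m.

The local east axis at (φ, λ) is (−sin λ, cos λ, 0), so ΔE = −sin(173.027°)·229.1 + cos(173.027°)·(-519.9) = 488.24 m.
The local north axis is (−sin φ cos λ, −sin φ sin λ, cos φ), giving ΔN = -151.798 − 42.132 + 92.031 = -101.90 m.
Horizontal magnitude = √(ΔE² + ΔN²) = √(488.24² + (-101.90)²) = 498.76 m.

498.8 m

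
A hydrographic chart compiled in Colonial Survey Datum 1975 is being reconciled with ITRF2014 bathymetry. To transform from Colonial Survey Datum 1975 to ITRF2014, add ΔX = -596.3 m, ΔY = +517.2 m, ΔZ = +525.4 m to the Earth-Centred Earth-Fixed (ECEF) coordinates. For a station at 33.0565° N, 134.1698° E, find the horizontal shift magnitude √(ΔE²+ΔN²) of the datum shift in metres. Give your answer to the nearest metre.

The local east axis at (φ, λ) is (−sin λ, cos λ, 0), so ΔE = −sin(134.1698°)·(-596.3) + cos(134.1698°)·517.2 = 67.33 m.
The local north axis is (−sin φ cos λ, −sin φ sin λ, cos φ), giving ΔN = -226.638 − 202.355 + 440.355 = 11.36 m.
Horizontal magnitude = √(ΔE² + ΔN²) = √(67.33² + 11.36²) = 68.29 m.

68 m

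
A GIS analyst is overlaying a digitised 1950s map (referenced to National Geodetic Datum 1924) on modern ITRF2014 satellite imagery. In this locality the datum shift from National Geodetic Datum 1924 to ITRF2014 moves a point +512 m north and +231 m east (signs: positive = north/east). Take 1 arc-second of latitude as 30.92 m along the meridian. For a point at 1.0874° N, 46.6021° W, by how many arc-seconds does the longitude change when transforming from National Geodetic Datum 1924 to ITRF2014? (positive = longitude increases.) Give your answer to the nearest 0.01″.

At latitude 1.0874°, cos φ = 0.999820.
1″ of longitude at this latitude = 30.92 × cos φ = 30.9144 m, so Δλ = 231.0 / 30.9144 = 7.472″.

Δλ = 7.47″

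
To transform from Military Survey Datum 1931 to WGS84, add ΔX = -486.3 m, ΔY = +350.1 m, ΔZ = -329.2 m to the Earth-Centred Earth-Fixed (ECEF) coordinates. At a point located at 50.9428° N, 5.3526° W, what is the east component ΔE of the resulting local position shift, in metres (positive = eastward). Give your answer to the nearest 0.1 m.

At φ = 50.9428°, λ = -5.3526°: sin φ = 0.776517, cos φ = 0.630096, sin λ = -0.093285, cos λ = 0.995639.
ΔE = −sin λ·ΔX + cos λ·ΔY = −(-0.093285)·(-486.3) + (0.995639)·(350.1) = 303.21 m.

ΔE = 303.2 m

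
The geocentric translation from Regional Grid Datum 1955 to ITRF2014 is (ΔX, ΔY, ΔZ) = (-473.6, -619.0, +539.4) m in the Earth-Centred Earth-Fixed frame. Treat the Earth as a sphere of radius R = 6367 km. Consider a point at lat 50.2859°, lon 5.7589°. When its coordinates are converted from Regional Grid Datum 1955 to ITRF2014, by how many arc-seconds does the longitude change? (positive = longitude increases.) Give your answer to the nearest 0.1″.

Δλ = -28.8″

sin φ = 0.769242, cos φ = 0.638957, sin λ = 0.100343, cos λ = 0.994953.
East component: ΔE = −sin λ·ΔX + cos λ·ΔY = −(0.100343)(-473.6) + (0.994953)(-619.0) = -568.35 m.
1° of latitude spans πR/180 = 111125 m; at latitude φ, 1° of longitude spans that × cos φ = 71004.2 m, so Δλ = -568.35 / 71004.2 × 3600 = -28.816″.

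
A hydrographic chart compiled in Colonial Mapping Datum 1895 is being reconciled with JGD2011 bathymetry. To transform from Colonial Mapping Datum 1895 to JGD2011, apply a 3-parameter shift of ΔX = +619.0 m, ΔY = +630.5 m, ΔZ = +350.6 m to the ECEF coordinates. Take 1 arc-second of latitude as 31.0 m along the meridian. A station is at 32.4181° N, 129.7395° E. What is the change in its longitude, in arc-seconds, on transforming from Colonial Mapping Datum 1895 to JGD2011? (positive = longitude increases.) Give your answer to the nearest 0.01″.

sin φ = 0.536093, cos φ = 0.844159, sin λ = 0.768959, cos λ = -0.639298.
East component: ΔE = −sin λ·ΔX + cos λ·ΔY = −(0.768959)(619.0) + (-0.639298)(630.5) = -879.06 m.
1° of latitude spans 3600 × 31.00 = 111600 m; at latitude φ, 1° of longitude spans that × cos φ = 94208.1 m, so Δλ = -879.06 / 94208.1 × 3600 = -33.592″.

Δλ = -33.59″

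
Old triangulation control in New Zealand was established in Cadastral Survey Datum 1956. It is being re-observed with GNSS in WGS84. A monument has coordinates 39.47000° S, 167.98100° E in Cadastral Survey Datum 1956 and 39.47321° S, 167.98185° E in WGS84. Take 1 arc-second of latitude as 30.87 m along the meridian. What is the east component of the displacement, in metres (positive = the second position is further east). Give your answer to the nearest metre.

ΔE = 73 m

Δφ = -39.47321° − -39.47000° = -0.00321°; Δλ = 167.98185° − 167.98100° = +0.00085°.
1° of latitude = 3600 × 30.87 = 111132 m.
ΔN = Δφ × 111132 = -356.7 m; ΔE = Δλ × 111132 × cos(-39.47000°) = +0.00085 × 111132 × 0.771958 = 72.9 m.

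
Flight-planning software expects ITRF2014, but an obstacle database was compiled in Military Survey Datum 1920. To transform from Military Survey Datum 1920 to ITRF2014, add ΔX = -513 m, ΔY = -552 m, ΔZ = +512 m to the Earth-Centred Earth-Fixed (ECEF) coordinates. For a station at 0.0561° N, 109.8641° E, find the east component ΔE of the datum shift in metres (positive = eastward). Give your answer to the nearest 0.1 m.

ΔE = 670.0 m

At φ = 0.0561°, λ = 109.8641°: sin φ = 0.000979, cos φ = 1.000000, sin λ = 0.940501, cos λ = -0.339790.
ΔE = −sin λ·ΔX + cos λ·ΔY = −(0.940501)·(-513) + (-0.339790)·(-552) = 670.04 m.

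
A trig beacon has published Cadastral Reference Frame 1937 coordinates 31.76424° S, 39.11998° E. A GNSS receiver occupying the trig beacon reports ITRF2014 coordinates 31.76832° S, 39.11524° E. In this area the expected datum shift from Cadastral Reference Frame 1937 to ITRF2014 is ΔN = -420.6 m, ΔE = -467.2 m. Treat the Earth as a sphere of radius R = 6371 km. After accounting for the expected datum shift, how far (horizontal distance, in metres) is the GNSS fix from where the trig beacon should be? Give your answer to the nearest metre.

38 m

Observed coordinate differences: Δφ = -0.00408°, Δλ = -0.00474°.
Converting to metres (1° lat = 111195 m, cos φ = 0.850221): observed ΔN = -453.7 m, observed ΔE = -448.1 m.
Subtracting the expected shift leaves a residual of -453.7 − (-420.6) = -33.1 m north and -448.1 − (-467.2) = 19.1 m east.
Residual distance = √((-33.1)² + 19.1²) = 38.2 m.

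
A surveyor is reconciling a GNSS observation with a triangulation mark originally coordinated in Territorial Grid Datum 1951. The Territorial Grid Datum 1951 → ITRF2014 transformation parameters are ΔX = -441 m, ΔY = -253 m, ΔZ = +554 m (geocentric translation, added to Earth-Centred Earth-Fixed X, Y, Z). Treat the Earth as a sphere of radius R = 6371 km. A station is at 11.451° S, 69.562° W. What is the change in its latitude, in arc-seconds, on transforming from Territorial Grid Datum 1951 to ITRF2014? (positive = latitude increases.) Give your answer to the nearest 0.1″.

sin φ = -0.198530, cos φ = 0.980095, sin λ = -0.937051, cos λ = 0.349194.
North component: ΔN = −sin φ cos λ·ΔX − sin φ sin λ·ΔY + cos φ·ΔZ = −(-0.198530)(0.349194)(-441) − (-0.198530)(-0.937051)(-253) + (0.980095)(554) = 559.47 m.
1° of latitude spans πR/180 = 111195 m, so Δφ = 559.47 / 111195 × 3600 = 18.113″.

Δφ = 18.1″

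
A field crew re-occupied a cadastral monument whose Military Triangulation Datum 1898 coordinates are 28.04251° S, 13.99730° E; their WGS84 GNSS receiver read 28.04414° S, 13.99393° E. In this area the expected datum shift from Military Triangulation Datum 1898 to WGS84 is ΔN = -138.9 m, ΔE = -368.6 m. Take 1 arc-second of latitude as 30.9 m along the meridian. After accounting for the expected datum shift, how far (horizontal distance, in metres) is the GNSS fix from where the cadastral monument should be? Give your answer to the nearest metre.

Observed coordinate differences: Δφ = -0.00163°, Δλ = -0.00337°.
Converting to metres (1° lat = 111240 m, cos φ = 0.882599): observed ΔN = -181.3 m, observed ΔE = -330.9 m.
Subtracting the expected shift leaves a residual of -181.3 − (-138.9) = -42.4 m north and -330.9 − (-368.6) = 37.7 m east.
Residual distance = √((-42.4)² + 37.7²) = 56.8 m.

57 m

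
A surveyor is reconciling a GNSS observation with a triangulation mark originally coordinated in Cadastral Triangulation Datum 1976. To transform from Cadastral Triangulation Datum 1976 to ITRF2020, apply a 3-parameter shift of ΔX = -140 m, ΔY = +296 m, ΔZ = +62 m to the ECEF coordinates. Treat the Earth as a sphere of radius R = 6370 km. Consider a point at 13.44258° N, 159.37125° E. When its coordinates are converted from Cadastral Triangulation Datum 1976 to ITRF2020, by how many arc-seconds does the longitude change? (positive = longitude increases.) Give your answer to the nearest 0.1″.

sin φ = 0.232471, cos φ = 0.972603, sin λ = 0.352311, cos λ = -0.935883.
East component: ΔE = −sin λ·ΔX + cos λ·ΔY = −(0.352311)(-140) + (-0.935883)(296) = -227.70 m.
1° of latitude spans πR/180 = 111177 m; at latitude φ, 1° of longitude spans that × cos φ = 108131.6 m, so Δλ = -227.70 / 108131.6 × 3600 = -7.581″.

Δλ = -7.6″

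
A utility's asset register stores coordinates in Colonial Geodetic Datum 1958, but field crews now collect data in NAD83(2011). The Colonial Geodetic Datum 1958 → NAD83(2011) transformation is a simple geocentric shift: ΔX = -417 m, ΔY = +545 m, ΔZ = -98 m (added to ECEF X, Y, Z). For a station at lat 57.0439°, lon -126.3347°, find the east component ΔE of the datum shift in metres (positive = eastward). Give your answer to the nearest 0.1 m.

The local east axis at (φ, λ) is (−sin λ, cos λ, 0), so ΔE = −sin(-126.3347°)·(-417) + cos(-126.3347°)·545 = -658.84 m.

ΔE = -658.8 m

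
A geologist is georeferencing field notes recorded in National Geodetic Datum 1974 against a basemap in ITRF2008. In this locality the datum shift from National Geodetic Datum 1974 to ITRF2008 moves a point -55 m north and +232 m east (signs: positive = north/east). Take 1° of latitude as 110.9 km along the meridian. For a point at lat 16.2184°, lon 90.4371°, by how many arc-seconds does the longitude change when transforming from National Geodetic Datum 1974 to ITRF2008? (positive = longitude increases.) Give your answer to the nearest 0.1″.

At latitude 16.2184°, cos φ = 0.960204.
1° of longitude at this latitude = 110.9 × cos φ = 106.49 km, so Δλ = 232.0 / 106486.6 = 0.0021787° = 7.843″.

Δλ = 7.8″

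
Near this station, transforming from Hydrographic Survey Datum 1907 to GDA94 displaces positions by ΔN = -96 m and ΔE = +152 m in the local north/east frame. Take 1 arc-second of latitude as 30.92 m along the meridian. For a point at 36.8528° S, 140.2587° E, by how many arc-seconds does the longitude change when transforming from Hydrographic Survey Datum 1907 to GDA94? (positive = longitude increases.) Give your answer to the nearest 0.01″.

At latitude -36.8528°, cos φ = 0.800179.
1″ of longitude at this latitude = 30.92 × cos φ = 24.7415 m, so Δλ = 152.0 / 24.7415 = 6.144″.

Δλ = 6.14″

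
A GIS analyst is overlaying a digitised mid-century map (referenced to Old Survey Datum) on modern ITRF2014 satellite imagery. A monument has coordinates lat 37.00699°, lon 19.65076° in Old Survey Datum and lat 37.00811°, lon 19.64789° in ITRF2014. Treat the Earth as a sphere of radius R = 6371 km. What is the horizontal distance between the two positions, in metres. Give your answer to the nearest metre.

284 m

Δφ = 37.00811° − 37.00699° = +0.00112°; Δλ = 19.64789° − 19.65076° = -0.00287°.
1° along a meridian = πR/180 = 111195 m.
ΔN = Δφ × 111195 = 124.5 m; ΔE = Δλ × 111195 × cos(37.00699°) = -0.00287 × 111195 × 0.798562 = -254.8 m.
Distance = √(ΔE² + ΔN²) = √((-254.8)² + 124.5²) = 283.6 m.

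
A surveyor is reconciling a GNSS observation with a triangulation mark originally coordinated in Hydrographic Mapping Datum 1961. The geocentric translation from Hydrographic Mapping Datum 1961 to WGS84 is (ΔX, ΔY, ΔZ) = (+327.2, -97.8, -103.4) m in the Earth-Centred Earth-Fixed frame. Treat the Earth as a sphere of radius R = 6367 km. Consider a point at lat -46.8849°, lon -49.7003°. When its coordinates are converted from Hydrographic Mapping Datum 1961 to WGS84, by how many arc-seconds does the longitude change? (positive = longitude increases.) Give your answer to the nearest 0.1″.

sin φ = -0.729982, cos φ = 0.683466, sin λ = -0.762672, cos λ = 0.646786.
East component: ΔE = −sin λ·ΔX + cos λ·ΔY = −(-0.762672)(327.2) + (0.646786)(-97.8) = 186.29 m.
1° of latitude spans πR/180 = 111125 m; at latitude φ, 1° of longitude spans that × cos φ = 75950.3 m, so Δλ = 186.29 / 75950.3 × 3600 = 8.830″.

Δλ = 8.8″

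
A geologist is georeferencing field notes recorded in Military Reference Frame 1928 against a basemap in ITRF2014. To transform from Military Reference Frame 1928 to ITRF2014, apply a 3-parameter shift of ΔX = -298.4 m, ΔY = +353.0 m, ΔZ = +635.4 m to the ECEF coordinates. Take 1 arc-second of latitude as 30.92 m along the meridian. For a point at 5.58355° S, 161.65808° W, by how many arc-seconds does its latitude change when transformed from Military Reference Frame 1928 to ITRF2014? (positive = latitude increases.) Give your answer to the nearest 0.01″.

Δφ = 20.99″

sin φ = -0.097297, cos φ = 0.995255, sin λ = -0.314687, cos λ = -0.949195.
North component: ΔN = −sin φ cos λ·ΔX − sin φ sin λ·ΔY + cos φ·ΔZ = −(-0.097297)(-0.949195)(-298.4) − (-0.097297)(-0.314687)(353.0) + (0.995255)(635.4) = 649.14 m.
1° of latitude spans 3600 × 30.92 = 111312 m, so Δφ = 649.14 / 111312 × 3600 = 20.994″.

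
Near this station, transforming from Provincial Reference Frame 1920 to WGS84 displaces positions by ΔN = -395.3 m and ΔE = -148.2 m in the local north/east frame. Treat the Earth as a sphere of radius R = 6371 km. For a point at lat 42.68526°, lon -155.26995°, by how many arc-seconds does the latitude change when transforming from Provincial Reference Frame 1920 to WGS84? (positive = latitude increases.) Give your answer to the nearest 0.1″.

Δφ = -12.8″

On a sphere of radius R, 1 rad of latitude = R, so Δφ = ΔN / R = -395.3 / 6371000 = -6.2047e-05 rad = -12.798″.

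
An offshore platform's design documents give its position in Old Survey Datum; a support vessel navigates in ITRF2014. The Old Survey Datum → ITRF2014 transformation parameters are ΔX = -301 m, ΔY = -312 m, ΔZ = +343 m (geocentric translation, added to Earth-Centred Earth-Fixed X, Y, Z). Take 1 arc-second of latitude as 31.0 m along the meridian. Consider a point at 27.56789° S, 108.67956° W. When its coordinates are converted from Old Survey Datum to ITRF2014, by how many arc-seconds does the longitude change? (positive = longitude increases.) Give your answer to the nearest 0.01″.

Δλ = -6.74″

sin φ = -0.462799, cos φ = 0.886463, sin λ = -0.947325, cos λ = -0.320275.
East component: ΔE = −sin λ·ΔX + cos λ·ΔY = −(-0.947325)(-301) + (-0.320275)(-312) = -185.22 m.
1° of latitude spans 3600 × 31.00 = 111600 m; at latitude φ, 1° of longitude spans that × cos φ = 98929.3 m, so Δλ = -185.22 / 98929.3 × 3600 = -6.740″.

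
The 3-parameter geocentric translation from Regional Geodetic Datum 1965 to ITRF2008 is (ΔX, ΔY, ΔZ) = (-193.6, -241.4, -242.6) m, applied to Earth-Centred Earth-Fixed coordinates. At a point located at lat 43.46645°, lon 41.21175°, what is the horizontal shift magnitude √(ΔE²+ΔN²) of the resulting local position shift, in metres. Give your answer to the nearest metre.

The local east axis at (φ, λ) is (−sin λ, cos λ, 0), so ΔE = −sin(41.21175°)·(-193.6) + cos(41.21175°)·(-241.4) = -54.05 m.
The local north axis is (−sin φ cos λ, −sin φ sin λ, cos φ), giving ΔN = 100.191 + 109.412 − 176.074 = 33.53 m.
Horizontal magnitude = √(ΔE² + ΔN²) = √((-54.05)² + 33.53²) = 63.60 m.

64 m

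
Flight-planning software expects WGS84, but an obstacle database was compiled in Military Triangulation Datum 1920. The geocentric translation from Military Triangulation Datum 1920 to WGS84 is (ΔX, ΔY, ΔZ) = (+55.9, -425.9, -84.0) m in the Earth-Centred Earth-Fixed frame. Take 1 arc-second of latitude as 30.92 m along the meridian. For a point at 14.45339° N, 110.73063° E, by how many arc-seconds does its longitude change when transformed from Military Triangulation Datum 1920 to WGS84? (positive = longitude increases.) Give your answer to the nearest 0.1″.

Δλ = 3.3″

sin φ = 0.249592, cos φ = 0.968351, sin λ = 0.935255, cos λ = -0.353975.
East component: ΔE = −sin λ·ΔX + cos λ·ΔY = −(0.935255)(55.9) + (-0.353975)(-425.9) = 98.48 m.
1° of latitude spans 3600 × 30.92 = 111312 m; at latitude φ, 1° of longitude spans that × cos φ = 107789.1 m, so Δλ = 98.48 / 107789.1 × 3600 = 3.289″.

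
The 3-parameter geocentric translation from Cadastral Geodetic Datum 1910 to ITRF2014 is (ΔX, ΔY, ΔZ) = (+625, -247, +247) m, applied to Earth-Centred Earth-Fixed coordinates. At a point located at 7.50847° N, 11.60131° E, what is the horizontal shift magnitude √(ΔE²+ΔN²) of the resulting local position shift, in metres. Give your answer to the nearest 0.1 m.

At φ = 7.50847°, λ = 11.60131°: sin φ = 0.130673, cos φ = 0.991426, sin λ = 0.201100, cos λ = 0.979571.
ΔE = −sin λ·ΔX + cos λ·ΔY = −(0.201100)·(625) + (0.979571)·(-247) = -367.64 m.
ΔN = −sin φ cos λ·ΔX − sin φ sin λ·ΔY + cos φ·ΔZ = −(0.130673)(0.979571)(625) − (0.130673)(0.201100)(-247) + (0.991426)(247) = 171.37 m.
Horizontal magnitude = √(ΔE² + ΔN²) = √((-367.64)² + 171.37²) = 405.62 m.

405.6 m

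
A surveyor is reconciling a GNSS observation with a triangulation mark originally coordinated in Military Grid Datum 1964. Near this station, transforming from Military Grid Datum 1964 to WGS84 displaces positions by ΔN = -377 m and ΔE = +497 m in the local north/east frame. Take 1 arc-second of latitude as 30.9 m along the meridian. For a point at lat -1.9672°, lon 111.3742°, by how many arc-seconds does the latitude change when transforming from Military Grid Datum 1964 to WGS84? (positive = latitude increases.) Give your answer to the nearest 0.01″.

Δφ = -12.20″

1″ of latitude = 30.90 m, so Δφ = -377.0 / 30.90 = -12.201″.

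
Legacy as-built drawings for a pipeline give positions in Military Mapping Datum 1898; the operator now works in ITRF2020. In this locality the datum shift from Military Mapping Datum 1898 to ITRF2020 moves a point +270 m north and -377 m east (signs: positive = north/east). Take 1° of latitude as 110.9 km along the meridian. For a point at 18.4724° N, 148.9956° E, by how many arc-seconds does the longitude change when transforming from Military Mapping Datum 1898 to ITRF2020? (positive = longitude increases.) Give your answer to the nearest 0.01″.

Δλ = -12.90″

At latitude 18.4724°, cos φ = 0.948476.
1° of longitude at this latitude = 110.9 × cos φ = 105.19 km, so Δλ = -377.0 / 105186.0 = -0.0035841° = -12.903″.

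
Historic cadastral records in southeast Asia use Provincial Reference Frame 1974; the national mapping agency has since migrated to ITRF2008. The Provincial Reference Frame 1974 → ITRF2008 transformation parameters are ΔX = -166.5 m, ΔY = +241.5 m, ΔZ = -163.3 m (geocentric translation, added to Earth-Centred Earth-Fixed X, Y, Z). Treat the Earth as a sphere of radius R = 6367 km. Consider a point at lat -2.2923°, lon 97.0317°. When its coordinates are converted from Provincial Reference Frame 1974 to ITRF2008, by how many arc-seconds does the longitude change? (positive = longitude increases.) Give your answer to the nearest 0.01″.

sin φ = -0.039998, cos φ = 0.999200, sin λ = 0.992479, cos λ = -0.122418.
East component: ΔE = −sin λ·ΔX + cos λ·ΔY = −(0.992479)(-166.5) + (-0.122418)(241.5) = 135.68 m.
1° of latitude spans πR/180 = 111125 m; at latitude φ, 1° of longitude spans that × cos φ = 111036.2 m, so Δλ = 135.68 / 111036.2 × 3600 = 4.399″.

Δλ = 4.40″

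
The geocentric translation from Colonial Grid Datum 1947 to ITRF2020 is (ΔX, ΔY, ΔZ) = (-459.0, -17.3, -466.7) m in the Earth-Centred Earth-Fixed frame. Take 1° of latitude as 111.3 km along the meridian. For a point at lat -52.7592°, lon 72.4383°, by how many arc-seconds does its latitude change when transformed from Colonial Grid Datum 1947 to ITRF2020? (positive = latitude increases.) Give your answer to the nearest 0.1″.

sin φ = -0.796099, cos φ = 0.605166, sin λ = 0.953393, cos λ = 0.301733.
North component: ΔN = −sin φ cos λ·ΔX − sin φ sin λ·ΔY + cos φ·ΔZ = −(-0.796099)(0.301733)(-459.0) − (-0.796099)(0.953393)(-17.3) + (0.605166)(-466.7) = -405.82 m.
1° of latitude spans 111300 m, so Δφ = -405.82 / 111300 × 3600 = -13.126″.

Δφ = -13.1″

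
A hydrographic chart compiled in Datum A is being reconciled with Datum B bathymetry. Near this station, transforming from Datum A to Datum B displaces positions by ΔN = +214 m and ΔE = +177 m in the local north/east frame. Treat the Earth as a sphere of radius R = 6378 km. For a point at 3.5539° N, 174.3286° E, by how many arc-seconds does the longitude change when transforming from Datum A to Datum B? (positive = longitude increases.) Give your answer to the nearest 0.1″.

Δλ = 5.7″

At latitude 3.5539°, cos φ = 0.998077.
One radian of longitude at latitude φ spans R cos φ, so Δλ = ΔE / (R cos φ) = 177.0 / (6378000 × 0.998077) = 2.7805e-05 rad = 5.735″.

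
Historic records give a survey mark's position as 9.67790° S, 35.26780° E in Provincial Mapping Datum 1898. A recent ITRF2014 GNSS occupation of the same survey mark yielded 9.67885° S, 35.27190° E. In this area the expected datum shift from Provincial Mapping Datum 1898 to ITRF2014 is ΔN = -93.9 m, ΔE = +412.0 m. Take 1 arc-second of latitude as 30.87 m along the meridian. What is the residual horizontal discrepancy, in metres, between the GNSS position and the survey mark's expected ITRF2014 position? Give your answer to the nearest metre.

Observed coordinate differences: Δφ = -0.00095°, Δλ = +0.00410°.
Converting to metres (1° lat = 111132 m, cos φ = 0.985768): observed ΔN = -105.6 m, observed ΔE = 449.2 m.
Subtracting the expected shift leaves a residual of -105.6 − (-93.9) = -11.7 m north and 449.2 − (412.0) = 37.2 m east.
Residual distance = √((-11.7)² + 37.2²) = 38.9 m.

39 m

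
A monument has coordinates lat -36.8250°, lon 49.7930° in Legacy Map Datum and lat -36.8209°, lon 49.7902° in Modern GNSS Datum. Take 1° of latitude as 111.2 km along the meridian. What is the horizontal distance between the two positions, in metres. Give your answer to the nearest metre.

Δφ = -36.8209° − -36.8250° = +0.0041°; Δλ = 49.7902° − 49.7930° = -0.0028°.
ΔN = Δφ × 111200 = 455.9 m; ΔE = Δλ × 111200 × cos(-36.8250°) = -0.0028 × 111200 × 0.800470 = -249.2 m.
Distance = √(ΔE² + ΔN²) = √((-249.2)² + 455.9²) = 519.6 m.

520 m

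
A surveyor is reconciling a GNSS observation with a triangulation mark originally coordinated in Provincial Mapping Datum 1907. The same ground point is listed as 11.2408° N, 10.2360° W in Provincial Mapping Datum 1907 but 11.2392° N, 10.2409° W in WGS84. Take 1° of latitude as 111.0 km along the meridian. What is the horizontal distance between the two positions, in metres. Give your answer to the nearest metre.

Δφ = 11.2392° − 11.2408° = -0.0016°; Δλ = -10.2409° − -10.2360° = -0.0049°.
ΔN = Δφ × 111000 = -177.6 m; ΔE = Δλ × 111000 × cos(11.2408°) = -0.0049 × 111000 × 0.980817 = -533.5 m.
Distance = √(ΔE² + ΔN²) = √((-533.5)² + (-177.6)²) = 562.3 m.

562 m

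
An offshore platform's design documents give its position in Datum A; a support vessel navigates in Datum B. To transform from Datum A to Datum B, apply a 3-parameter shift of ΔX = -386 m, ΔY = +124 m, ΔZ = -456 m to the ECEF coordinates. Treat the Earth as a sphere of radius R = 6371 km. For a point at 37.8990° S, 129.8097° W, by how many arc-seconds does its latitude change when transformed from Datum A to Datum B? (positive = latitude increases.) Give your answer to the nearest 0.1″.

Δφ = -8.6″

sin φ = -0.614271, cos φ = 0.789095, sin λ = -0.768175, cos λ = -0.640240.
North component: ΔN = −sin φ cos λ·ΔX − sin φ sin λ·ΔY + cos φ·ΔZ = −(-0.614271)(-0.640240)(-386) − (-0.614271)(-0.768175)(124) + (0.789095)(-456) = -266.53 m.
1° of latitude spans πR/180 = 111195 m, so Δφ = -266.53 / 111195 × 3600 = -8.629″.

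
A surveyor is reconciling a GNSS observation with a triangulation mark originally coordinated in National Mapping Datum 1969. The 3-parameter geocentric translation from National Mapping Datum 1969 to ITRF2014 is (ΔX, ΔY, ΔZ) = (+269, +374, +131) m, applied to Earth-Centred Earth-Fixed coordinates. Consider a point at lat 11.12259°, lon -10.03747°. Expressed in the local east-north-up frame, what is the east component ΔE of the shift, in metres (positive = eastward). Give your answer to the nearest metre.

ΔE = 415 m

At φ = 11.12259°, λ = -10.03747°: sin φ = 0.192909, cos φ = 0.981217, sin λ = -0.174292, cos λ = 0.984694.
ΔE = −sin λ·ΔX + cos λ·ΔY = −(-0.174292)·(269) + (0.984694)·(374) = 415.16 m.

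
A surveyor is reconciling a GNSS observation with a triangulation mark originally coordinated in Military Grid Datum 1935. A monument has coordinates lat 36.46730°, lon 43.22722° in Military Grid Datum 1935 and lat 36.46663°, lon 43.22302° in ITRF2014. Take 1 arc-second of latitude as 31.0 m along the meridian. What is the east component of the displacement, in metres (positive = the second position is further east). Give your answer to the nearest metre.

ΔE = -377 m

Δφ = 36.46663° − 36.46730° = -0.00067°; Δλ = 43.22302° − 43.22722° = -0.00420°.
1° of latitude = 3600 × 31.00 = 111600 m.
ΔN = Δφ × 111600 = -74.8 m; ΔE = Δλ × 111600 × cos(36.46730°) = -0.00420 × 111600 × 0.804196 = -376.9 m.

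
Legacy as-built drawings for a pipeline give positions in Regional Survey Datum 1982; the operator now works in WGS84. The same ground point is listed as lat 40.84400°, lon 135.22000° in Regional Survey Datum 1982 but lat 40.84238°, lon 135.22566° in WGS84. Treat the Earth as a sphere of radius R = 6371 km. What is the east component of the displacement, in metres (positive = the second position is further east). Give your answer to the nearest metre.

ΔE = 476 m

Δφ = 40.84238° − 40.84400° = -0.00162°; Δλ = 135.22566° − 135.22000° = +0.00566°.
1° along a meridian = πR/180 = 111195 m.
ΔN = Δφ × 111195 = -180.1 m; ΔE = Δλ × 111195 × cos(40.84400°) = +0.00566 × 111195 × 0.756493 = 476.1 m.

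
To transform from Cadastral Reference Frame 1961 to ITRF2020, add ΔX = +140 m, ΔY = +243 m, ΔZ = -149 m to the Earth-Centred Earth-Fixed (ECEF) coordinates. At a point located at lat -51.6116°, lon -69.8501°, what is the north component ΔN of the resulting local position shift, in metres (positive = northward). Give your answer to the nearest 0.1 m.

The local north axis is (−sin φ cos λ, −sin φ sin λ, cos φ), giving ΔN = 37.801 − 178.810 − 92.527 = -233.54 m.

ΔN = -233.5 m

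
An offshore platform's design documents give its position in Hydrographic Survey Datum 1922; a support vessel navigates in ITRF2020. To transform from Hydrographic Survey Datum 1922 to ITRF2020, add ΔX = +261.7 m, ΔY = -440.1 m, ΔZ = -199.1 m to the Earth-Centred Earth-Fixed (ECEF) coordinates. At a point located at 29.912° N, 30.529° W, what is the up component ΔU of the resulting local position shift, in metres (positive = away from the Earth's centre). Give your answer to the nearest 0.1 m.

ΔU = 289.9 m

At φ = 29.912°, λ = -30.529°: sin φ = 0.498669, cos φ = 0.866792, sin λ = -0.507974, cos λ = 0.861372.
ΔU = cos φ cos λ·ΔX + cos φ sin λ·ΔY + sin φ·ΔZ = (0.866792)(0.861372)(261.7) + (0.866792)(-0.507974)(-440.1) + (0.498669)(-199.1) = 289.89 m.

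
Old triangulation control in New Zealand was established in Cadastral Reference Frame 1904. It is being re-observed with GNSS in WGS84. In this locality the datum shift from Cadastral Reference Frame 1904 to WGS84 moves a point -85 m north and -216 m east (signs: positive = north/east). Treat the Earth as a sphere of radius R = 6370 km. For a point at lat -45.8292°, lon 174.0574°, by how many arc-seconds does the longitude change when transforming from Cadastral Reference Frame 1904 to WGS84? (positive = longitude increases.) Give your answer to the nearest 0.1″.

At latitude -45.8292°, cos φ = 0.696800.
One radian of longitude at latitude φ spans R cos φ, so Δλ = ΔE / (R cos φ) = -216.0 / (6370000 × 0.696800) = -4.8664e-05 rad = -10.038″.

Δλ = -10.0″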